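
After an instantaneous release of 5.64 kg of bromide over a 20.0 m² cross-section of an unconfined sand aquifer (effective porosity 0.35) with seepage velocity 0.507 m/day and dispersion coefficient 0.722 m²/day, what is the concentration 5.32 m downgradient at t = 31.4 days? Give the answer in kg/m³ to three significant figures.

0.0138 kg/m³

For an instantaneous plane source, C(x,t) = M/(n_e·A·√(4πDt)) · exp(−(x−vt)²/(4Dt)), with n_e·A the pore (flow) area.
Plume center vt = 0.507 × 31.4 = 15.9198 m, so the well at 5.32 m is 10.5998 m upgradient of the peak.
√(4πDt) = 16.88 m, giving peak height M/(n_e·A·√(4πDt)) = 5.64/(0.35 × 20.0 × 16.88) = 0.04773 kg/m³.
(x−vt)²/(4Dt) = (-10.5998)²/(4 × 0.722 × 31.4) = 1.239; exp(−1.239) = 0.2897.
C = 0.04773 × 0.2897 = 0.0138 kg/m³.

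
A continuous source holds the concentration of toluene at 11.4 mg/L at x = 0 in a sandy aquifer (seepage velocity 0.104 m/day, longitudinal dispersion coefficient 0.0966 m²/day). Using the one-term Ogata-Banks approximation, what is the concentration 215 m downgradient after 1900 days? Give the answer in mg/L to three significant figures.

2.07 mg/L

For a continuous step input, C/C₀ ≈ ½·erfc((x−vt)/(2√(Dt))).
vt = 0.104 × 1900 = 197.6 m and 2√(Dt) = 2√(0.0966 × 1900) = 27.10 m.
Argument (x−vt)/(2√(Dt)) = (215 − 197.6)/27.10 = 0.6421; ½·erfc(0.6421) = 0.1819.
C = 11.4 × 0.1819 = 2.07 mg/L.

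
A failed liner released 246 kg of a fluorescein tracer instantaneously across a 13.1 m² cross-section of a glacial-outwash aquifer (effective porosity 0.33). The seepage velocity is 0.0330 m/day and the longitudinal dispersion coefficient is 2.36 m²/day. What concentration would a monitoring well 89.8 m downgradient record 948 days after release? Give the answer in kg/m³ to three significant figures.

0.231 kg/m³

For an instantaneous plane source, C(x,t) = M/(n_e·A·√(4πDt)) · exp(−(x−vt)²/(4Dt)), with n_e·A the pore (flow) area.
Plume center vt = 0.0330 × 948 = 31.284 m, so the well at 89.8 m is 58.516 m downgradient of the peak.
√(4πDt) = 167.7 m, giving peak height M/(n_e·A·√(4πDt)) = 246/(0.33 × 13.1 × 167.7) = 0.3393 kg/m³.
(x−vt)²/(4Dt) = (58.516)²/(4 × 2.36 × 948) = 0.3826; exp(−0.3826) = 0.6821.
C = 0.3393 × 0.6821 = 0.231 kg/m³.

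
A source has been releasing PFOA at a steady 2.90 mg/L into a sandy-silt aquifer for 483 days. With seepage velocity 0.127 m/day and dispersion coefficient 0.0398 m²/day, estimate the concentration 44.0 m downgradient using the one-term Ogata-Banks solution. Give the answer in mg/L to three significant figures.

For a continuous step input, C/C₀ ≈ ½·erfc((x−vt)/(2√(Dt))).
vt = 0.127 × 483 = 61.341 m and 2√(Dt) = 2√(0.0398 × 483) = 8.769 m.
Argument (x−vt)/(2√(Dt)) = (44.0 − 61.341)/8.769 = -1.978; ½·erfc(-1.978) = 0.9974.
C = 2.90 × 0.9974 = 2.89 mg/L.

2.89 mg/L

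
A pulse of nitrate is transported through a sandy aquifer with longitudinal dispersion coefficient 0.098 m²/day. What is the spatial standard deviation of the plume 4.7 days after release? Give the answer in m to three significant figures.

0.960 m

Dispersive spreading gives a Gaussian with σ² = 2Dt; advection only shifts the center.
σ = √(2 × 0.098 × 4.7) = 0.960 m.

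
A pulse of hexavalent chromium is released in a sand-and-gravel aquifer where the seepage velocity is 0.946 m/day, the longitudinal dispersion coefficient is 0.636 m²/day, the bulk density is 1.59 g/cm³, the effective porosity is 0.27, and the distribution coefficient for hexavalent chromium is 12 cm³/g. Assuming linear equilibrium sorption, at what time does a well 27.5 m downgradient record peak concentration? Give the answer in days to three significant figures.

Retardation factor R = 1 + ρ_b·K_d/n = 1 + 1.59 × 12/0.27 = 71.67.
Sorption retards both mechanisms: v_R = v/R = 0.01320 m/day, D_R = D/R = 0.008874 m²/day.
Peak time from v_R²t² + 2D_R t − x² = 0: t = (√(D_R² + v_R²x²) − D_R)/v_R².
√(D_R² + v_R²x²) = √(0.008874² + 0.01320² × 27.5²) = 0.3631; v_R² = 0.0001742.
t = (0.3631 − 0.008874)/0.0001742 = 2030 days.

2030 days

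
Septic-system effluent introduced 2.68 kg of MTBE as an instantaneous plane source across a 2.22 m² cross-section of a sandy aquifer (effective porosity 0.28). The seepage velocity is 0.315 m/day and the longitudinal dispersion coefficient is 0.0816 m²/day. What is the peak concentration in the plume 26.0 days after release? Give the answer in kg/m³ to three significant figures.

0.835 kg/m³

The peak of an instantaneous 1D plume sits at x = vt; there the Gaussian factor is 1 and C_max = M/(n_e·A·√(4πDt)), where n_e·A is the pore area the mass is dissolved in.
√(4πDt) = √(4π × 0.0816 × 26.0) = 5.163 m, so C_max = 2.68/(0.28 × 2.22 × 5.163) = 0.835 kg/m³.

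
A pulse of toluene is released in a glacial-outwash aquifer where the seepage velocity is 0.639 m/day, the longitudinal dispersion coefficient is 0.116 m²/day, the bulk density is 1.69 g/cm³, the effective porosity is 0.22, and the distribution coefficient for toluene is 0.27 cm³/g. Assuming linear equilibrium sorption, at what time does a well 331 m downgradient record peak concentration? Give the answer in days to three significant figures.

1590 days

Retardation factor R = 1 + ρ_b·K_d/n = 1 + 1.69 × 0.27/0.22 = 3.074.
Sorption retards both mechanisms: v_R = v/R = 0.2079 m/day, D_R = D/R = 0.03774 m²/day.
Peak time from v_R²t² + 2D_R t − x² = 0: t = (√(D_R² + v_R²x²) − D_R)/v_R².
√(D_R² + v_R²x²) = √(0.03774² + 0.2079² × 331²) = 68.81; v_R² = 0.04322.
t = (68.81 − 0.03774)/0.04322 = 1590 days.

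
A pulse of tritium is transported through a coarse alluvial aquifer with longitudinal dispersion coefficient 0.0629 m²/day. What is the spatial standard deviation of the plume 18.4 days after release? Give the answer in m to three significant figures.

Dispersive spreading gives a Gaussian with σ² = 2Dt; advection only shifts the center.
σ = √(2 × 0.0629 × 18.4) = 1.52 m.

1.52 m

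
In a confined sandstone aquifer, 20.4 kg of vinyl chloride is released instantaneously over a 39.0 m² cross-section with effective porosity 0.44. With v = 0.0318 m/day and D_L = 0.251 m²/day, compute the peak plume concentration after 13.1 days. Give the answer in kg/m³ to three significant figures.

0.185 kg/m³

The peak of an instantaneous 1D plume sits at x = vt; there the Gaussian factor is 1 and C_max = M/(n_e·A·√(4πDt)), where n_e·A is the pore area the mass is dissolved in.
√(4πDt) = √(4π × 0.251 × 13.1) = 6.428 m, so C_max = 20.4/(0.44 × 39.0 × 6.428) = 0.185 kg/m³.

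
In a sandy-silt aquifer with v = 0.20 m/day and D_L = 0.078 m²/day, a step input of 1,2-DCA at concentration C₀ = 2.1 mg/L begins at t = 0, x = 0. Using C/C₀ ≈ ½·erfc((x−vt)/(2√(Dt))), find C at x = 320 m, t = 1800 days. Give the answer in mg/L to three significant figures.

2.08 mg/L

For a continuous step input, C/C₀ ≈ ½·erfc((x−vt)/(2√(Dt))).
vt = 0.20 × 1800 = 360 m and 2√(Dt) = 2√(0.078 × 1800) = 23.70 m.
Argument (x−vt)/(2√(Dt)) = (320 − 360)/23.70 = -1.688; ½·erfc(-1.688) = 0.9915.
C = 2.1 × 0.9915 = 2.08 mg/L.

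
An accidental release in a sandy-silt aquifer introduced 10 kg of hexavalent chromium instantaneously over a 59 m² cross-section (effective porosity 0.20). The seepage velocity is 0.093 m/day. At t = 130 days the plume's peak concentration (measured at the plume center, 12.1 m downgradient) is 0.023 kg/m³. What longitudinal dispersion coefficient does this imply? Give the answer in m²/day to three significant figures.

At the plume center C_max = M/(n_e·A·√(4πDt)), so D = M²/(4πt·(n_e·A·C_max)²).
n_e·A·C_max = 0.20 × 59 × 0.023 = 0.2714 kg/m.
D = 10²/(4π × 130 × 0.2714²) = 0.831 m²/day.

0.831 m²/day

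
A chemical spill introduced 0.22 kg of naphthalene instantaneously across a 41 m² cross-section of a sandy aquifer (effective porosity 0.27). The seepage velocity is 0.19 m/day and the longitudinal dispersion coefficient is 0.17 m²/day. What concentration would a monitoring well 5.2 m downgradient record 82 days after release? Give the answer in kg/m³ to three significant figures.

For an instantaneous plane source, C(x,t) = M/(n_e·A·√(4πDt)) · exp(−(x−vt)²/(4Dt)), with n_e·A the pore (flow) area.
Plume center vt = 0.19 × 82 = 15.58 m, so the well at 5.2 m is 10.38 m upgradient of the peak.
√(4πDt) = 13.24 m, giving peak height M/(n_e·A·√(4πDt)) = 0.22/(0.27 × 41 × 13.24) = 0.001501 kg/m³.
(x−vt)²/(4Dt) = (-10.38)²/(4 × 0.17 × 82) = 1.932; exp(−1.932) = 0.1449.
C = 0.001501 × 0.1449 = 0.000217 kg/m³.

0.000217 kg/m³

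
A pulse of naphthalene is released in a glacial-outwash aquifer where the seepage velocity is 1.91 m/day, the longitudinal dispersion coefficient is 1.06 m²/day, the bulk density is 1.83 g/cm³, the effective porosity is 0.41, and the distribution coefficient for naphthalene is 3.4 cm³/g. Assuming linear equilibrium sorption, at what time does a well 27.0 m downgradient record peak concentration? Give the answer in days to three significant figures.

224 days

Retardation factor R = 1 + ρ_b·K_d/n = 1 + 1.83 × 3.4/0.41 = 16.18.
Sorption retards both mechanisms: v_R = v/R = 0.1180 m/day, D_R = D/R = 0.06551 m²/day.
Peak time from v_R²t² + 2D_R t − x² = 0: t = (√(D_R² + v_R²x²) − D_R)/v_R².
√(D_R² + v_R²x²) = √(0.06551² + 0.1180² × 27.0²) = 3.187; v_R² = 0.01392.
t = (3.187 − 0.06551)/0.01392 = 224 days.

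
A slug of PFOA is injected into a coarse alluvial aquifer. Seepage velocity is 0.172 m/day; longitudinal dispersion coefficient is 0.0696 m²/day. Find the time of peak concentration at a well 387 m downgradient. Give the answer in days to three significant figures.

2250 days

For the 1D instantaneous-source solution, setting ∂C/∂t = 0 at fixed x gives v²t² + 2Dt − x² = 0, so t = (√(D² + v²x²) − D)/v².
√(D² + v²x²) = √(0.0696² + 0.172² × 387²) = 66.56; v² = 0.029584.
t = (66.56 − 0.0696)/0.029584 = 2250 days (vs. the pure-advection estimate x/v = 2250 d).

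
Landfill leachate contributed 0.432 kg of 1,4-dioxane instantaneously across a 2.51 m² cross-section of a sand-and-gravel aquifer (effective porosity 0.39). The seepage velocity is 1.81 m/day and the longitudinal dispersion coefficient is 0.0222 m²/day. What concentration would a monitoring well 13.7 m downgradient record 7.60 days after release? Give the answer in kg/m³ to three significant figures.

0.302 kg/m³

For an instantaneous plane source, C(x,t) = M/(n_e·A·√(4πDt)) · exp(−(x−vt)²/(4Dt)), with n_e·A the pore (flow) area.
Plume center vt = 1.81 × 7.60 = 13.756 m, so the well at 13.7 m is 0.056 m upgradient of the peak.
√(4πDt) = 1.456 m, giving peak height M/(n_e·A·√(4πDt)) = 0.432/(0.39 × 2.51 × 1.456) = 0.3031 kg/m³.
(x−vt)²/(4Dt) = (-0.056)²/(4 × 0.0222 × 7.60) = 0.004647; exp(−0.004647) = 0.9954.
C = 0.3031 × 0.9954 = 0.302 kg/m³.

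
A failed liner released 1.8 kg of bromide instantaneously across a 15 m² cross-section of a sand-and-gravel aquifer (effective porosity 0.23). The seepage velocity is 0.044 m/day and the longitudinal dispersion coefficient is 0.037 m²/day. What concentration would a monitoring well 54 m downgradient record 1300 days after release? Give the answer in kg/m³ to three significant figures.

For an instantaneous plane source, C(x,t) = M/(n_e·A·√(4πDt)) · exp(−(x−vt)²/(4Dt)), with n_e·A the pore (flow) area.
Plume center vt = 0.044 × 1300 = 57.2 m, so the well at 54 m is 3.2 m upgradient of the peak.
√(4πDt) = 24.59 m, giving peak height M/(n_e·A·√(4πDt)) = 1.8/(0.23 × 15 × 24.59) = 0.02122 kg/m³.
(x−vt)²/(4Dt) = (-3.2)²/(4 × 0.037 × 1300) = 0.05322; exp(−0.05322) = 0.9482.
C = 0.02122 × 0.9482 = 0.0201 kg/m³.

0.0201 kg/m³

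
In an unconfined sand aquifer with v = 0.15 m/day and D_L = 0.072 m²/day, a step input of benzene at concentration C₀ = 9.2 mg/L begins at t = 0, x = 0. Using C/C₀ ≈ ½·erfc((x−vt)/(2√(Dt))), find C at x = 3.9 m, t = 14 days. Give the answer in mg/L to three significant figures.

0.943 mg/L

For a continuous step input, C/C₀ ≈ ½·erfc((x−vt)/(2√(Dt))).
vt = 0.15 × 14 = 2.1 m and 2√(Dt) = 2√(0.072 × 14) = 2.008 m.
Argument (x−vt)/(2√(Dt)) = (3.9 − 2.1)/2.008 = 0.8964; ½·erfc(0.8964) = 0.1025.
C = 9.2 × 0.1025 = 0.943 mg/L.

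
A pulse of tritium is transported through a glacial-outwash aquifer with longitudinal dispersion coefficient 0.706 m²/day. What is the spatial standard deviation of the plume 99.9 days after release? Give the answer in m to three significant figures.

Dispersive spreading gives a Gaussian with σ² = 2Dt; advection only shifts the center.
σ = √(2 × 0.706 × 99.9) = 11.9 m.

11.9 m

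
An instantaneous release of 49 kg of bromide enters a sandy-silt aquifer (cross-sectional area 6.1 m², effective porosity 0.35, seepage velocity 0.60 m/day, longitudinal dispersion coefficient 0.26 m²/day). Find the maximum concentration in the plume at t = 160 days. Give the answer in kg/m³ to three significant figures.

1.00 kg/m³

The peak of an instantaneous 1D plume sits at x = vt; there the Gaussian factor is 1 and C_max = M/(n_e·A·√(4πDt)), where n_e·A is the pore area the mass is dissolved in.
√(4πDt) = √(4π × 0.26 × 160) = 22.86 m, so C_max = 49/(0.35 × 6.1 × 22.86) = 1.00 kg/m³.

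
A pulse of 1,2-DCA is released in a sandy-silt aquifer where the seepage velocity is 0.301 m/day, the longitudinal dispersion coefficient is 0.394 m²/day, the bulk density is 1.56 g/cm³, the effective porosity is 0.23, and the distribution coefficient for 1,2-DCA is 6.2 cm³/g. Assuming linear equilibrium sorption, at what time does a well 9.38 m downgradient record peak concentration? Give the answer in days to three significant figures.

Retardation factor R = 1 + ρ_b·K_d/n = 1 + 1.56 × 6.2/0.23 = 43.05.
Sorption retards both mechanisms: v_R = v/R = 0.006992 m/day, D_R = D/R = 0.009152 m²/day.
Peak time from v_R²t² + 2D_R t − x² = 0: t = (√(D_R² + v_R²x²) − D_R)/v_R².
√(D_R² + v_R²x²) = √(0.009152² + 0.006992² × 9.38²) = 0.06622; v_R² = 4.889e-05.
t = (0.06622 − 0.009152)/4.889e-05 = 1170 days.

1170 days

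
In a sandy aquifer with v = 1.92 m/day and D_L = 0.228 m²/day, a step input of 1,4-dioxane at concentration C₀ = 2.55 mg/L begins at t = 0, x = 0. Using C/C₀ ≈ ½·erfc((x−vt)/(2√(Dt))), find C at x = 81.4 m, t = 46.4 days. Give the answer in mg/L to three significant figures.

2.43 mg/L

For a continuous step input, C/C₀ ≈ ½·erfc((x−vt)/(2√(Dt))).
vt = 1.92 × 46.4 = 89.088 m and 2√(Dt) = 2√(0.228 × 46.4) = 6.505 m.
Argument (x−vt)/(2√(Dt)) = (81.4 − 89.088)/6.505 = -1.182; ½·erfc(-1.182) = 0.9527.
C = 2.55 × 0.9527 = 2.43 mg/L.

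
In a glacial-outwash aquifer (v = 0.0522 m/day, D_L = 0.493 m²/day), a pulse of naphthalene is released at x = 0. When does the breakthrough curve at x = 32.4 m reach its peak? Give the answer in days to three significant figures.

For the 1D instantaneous-source solution, setting ∂C/∂t = 0 at fixed x gives v²t² + 2Dt − x² = 0, so t = (√(D² + v²x²) − D)/v².
√(D² + v²x²) = √(0.493² + 0.0522² × 32.4²) = 1.762; v² = 0.00272484.
t = (1.762 − 0.493)/0.00272484 = 466 days (vs. the pure-advection estimate x/v = 621 d).

466 days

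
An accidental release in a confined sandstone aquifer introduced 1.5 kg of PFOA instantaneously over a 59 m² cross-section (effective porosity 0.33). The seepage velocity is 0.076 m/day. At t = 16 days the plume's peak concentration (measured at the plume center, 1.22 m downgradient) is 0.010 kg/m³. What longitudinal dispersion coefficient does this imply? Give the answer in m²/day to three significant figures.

0.295 m²/day

At the plume center C_max = M/(n_e·A·√(4πDt)), so D = M²/(4πt·(n_e·A·C_max)²).
n_e·A·C_max = 0.33 × 59 × 0.010 = 0.1947 kg/m.
D = 1.5²/(4π × 16 × 0.1947²) = 0.295 m²/day.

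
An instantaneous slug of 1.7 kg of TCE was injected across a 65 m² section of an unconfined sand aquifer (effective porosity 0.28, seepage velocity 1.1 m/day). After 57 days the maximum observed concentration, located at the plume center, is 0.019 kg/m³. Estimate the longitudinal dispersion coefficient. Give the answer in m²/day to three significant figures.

At the plume center C_max = M/(n_e·A·√(4πDt)), so D = M²/(4πt·(n_e·A·C_max)²).
n_e·A·C_max = 0.28 × 65 × 0.019 = 0.3458 kg/m.
D = 1.7²/(4π × 57 × 0.3458²) = 0.0337 m²/day.

0.0337 m²/day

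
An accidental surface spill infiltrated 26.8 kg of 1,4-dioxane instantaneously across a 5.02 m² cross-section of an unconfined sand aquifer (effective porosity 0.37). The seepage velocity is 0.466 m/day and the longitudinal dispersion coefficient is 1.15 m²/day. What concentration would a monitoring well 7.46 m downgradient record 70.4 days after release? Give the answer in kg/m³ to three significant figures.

0.0622 kg/m³

For an instantaneous plane source, C(x,t) = M/(n_e·A·√(4πDt)) · exp(−(x−vt)²/(4Dt)), with n_e·A the pore (flow) area.
Plume center vt = 0.466 × 70.4 = 32.8064 m, so the well at 7.46 m is 25.3464 m upgradient of the peak.
√(4πDt) = 31.90 m, giving peak height M/(n_e·A·√(4πDt)) = 26.8/(0.37 × 5.02 × 31.90) = 0.4523 kg/m³.
(x−vt)²/(4Dt) = (-25.3464)²/(4 × 1.15 × 70.4) = 1.984; exp(−1.984) = 0.1375.
C = 0.4523 × 0.1375 = 0.0622 kg/m³.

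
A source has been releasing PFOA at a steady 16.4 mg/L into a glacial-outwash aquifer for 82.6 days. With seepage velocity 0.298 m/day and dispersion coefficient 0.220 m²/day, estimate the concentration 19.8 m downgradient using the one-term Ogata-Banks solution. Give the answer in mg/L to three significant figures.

12.9 mg/L

For a continuous step input, C/C₀ ≈ ½·erfc((x−vt)/(2√(Dt))).
vt = 0.298 × 82.6 = 24.6148 m and 2√(Dt) = 2√(0.220 × 82.6) = 8.526 m.
Argument (x−vt)/(2√(Dt)) = (19.8 − 24.6148)/8.526 = -0.5647; ½·erfc(-0.5647) = 0.7877.
C = 16.4 × 0.7877 = 12.9 mg/L.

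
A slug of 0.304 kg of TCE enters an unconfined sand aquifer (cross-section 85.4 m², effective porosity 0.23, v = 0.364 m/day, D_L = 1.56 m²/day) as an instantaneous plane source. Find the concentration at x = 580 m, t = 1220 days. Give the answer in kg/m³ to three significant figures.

8.84e-06 kg/m³

For an instantaneous plane source, C(x,t) = M/(n_e·A·√(4πDt)) · exp(−(x−vt)²/(4Dt)), with n_e·A the pore (flow) area.
Plume center vt = 0.364 × 1220 = 444.08 m, so the well at 580 m is 135.92 m downgradient of the peak.
√(4πDt) = 154.6 m, giving peak height M/(n_e·A·√(4πDt)) = 0.304/(0.23 × 85.4 × 154.6) = 0.0001001 kg/m³.
(x−vt)²/(4Dt) = (135.92)²/(4 × 1.56 × 1220) = 2.427; exp(−2.427) = 0.08830.
C = 0.0001001 × 0.08830 = 8.84e-06 kg/m³.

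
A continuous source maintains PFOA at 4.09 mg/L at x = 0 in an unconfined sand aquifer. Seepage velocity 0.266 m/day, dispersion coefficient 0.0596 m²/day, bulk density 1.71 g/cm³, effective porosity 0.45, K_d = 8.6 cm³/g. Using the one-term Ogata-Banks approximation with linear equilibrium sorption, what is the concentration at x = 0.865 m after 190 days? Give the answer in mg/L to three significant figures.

3.19 mg/L

Retardation factor R = 1 + ρ_b·K_d/n = 1 + 1.71 × 8.6/0.45 = 33.68.
Sorption retards both mechanisms: v_R = v/R = 0.007898 m/day, D_R = D/R = 0.001770 m²/day.
v_R·t = 0.007898 × 190 = 1.50062 m; 2√(D_R t) = 1.160 m; argument = (0.865 − 1.50062)/1.160 = -0.5479.
C = C₀ × ½·erfc(-0.5479) = 4.09 × 0.7808 = 3.19 mg/L.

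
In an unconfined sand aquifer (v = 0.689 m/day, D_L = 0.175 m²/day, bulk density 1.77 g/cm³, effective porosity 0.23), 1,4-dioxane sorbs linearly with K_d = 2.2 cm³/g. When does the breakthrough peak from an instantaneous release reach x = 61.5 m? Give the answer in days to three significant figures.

Retardation factor R = 1 + ρ_b·K_d/n = 1 + 1.77 × 2.2/0.23 = 17.93.
Sorption retards both mechanisms: v_R = v/R = 0.03843 m/day, D_R = D/R = 0.009760 m²/day.
Peak time from v_R²t² + 2D_R t − x² = 0: t = (√(D_R² + v_R²x²) − D_R)/v_R².
√(D_R² + v_R²x²) = √(0.009760² + 0.03843² × 61.5²) = 2.363; v_R² = 0.001477.
t = (2.363 − 0.009760)/0.001477 = 1590 days.

1590 days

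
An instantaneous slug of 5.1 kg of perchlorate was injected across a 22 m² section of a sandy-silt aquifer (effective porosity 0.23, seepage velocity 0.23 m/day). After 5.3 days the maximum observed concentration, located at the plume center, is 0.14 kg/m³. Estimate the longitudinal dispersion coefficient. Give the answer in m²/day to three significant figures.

0.778 m²/day

At the plume center C_max = M/(n_e·A·√(4πDt)), so D = M²/(4πt·(n_e·A·C_max)²).
n_e·A·C_max = 0.23 × 22 × 0.14 = 0.7084 kg/m.
D = 5.1²/(4π × 5.3 × 0.7084²) = 0.778 m²/day.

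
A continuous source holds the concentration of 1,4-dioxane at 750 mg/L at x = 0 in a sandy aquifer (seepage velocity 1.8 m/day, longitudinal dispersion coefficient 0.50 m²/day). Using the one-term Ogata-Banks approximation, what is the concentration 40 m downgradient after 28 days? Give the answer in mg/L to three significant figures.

731 mg/L

For a continuous step input, C/C₀ ≈ ½·erfc((x−vt)/(2√(Dt))).
vt = 1.8 × 28 = 50.4 m and 2√(Dt) = 2√(0.50 × 28) = 7.483 m.
Argument (x−vt)/(2√(Dt)) = (40 − 50.4)/7.483 = -1.390; ½·erfc(-1.390) = 0.9753.
C = 750 × 0.9753 = 731 mg/L.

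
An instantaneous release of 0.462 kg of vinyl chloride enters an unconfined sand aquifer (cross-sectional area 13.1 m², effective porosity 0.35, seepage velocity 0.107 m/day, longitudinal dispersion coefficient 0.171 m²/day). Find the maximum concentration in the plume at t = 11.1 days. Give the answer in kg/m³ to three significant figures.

0.0206 kg/m³

The peak of an instantaneous 1D plume sits at x = vt; there the Gaussian factor is 1 and C_max = M/(n_e·A·√(4πDt)), where n_e·A is the pore area the mass is dissolved in.
√(4πDt) = √(4π × 0.171 × 11.1) = 4.884 m, so C_max = 0.462/(0.35 × 13.1 × 4.884) = 0.0206 kg/m³.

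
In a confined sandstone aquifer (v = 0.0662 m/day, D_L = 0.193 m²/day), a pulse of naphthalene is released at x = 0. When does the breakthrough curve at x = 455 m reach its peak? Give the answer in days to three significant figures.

6830 days

For the 1D instantaneous-source solution, setting ∂C/∂t = 0 at fixed x gives v²t² + 2Dt − x² = 0, so t = (√(D² + v²x²) − D)/v².
√(D² + v²x²) = √(0.193² + 0.0662² × 455²) = 30.12; v² = 0.00438244.
t = (30.12 − 0.193)/0.00438244 = 6830 days (vs. the pure-advection estimate x/v = 6870 d).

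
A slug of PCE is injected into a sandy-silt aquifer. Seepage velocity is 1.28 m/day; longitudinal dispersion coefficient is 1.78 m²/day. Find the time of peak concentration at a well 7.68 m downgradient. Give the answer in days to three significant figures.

5.01 days

For the 1D instantaneous-source solution, setting ∂C/∂t = 0 at fixed x gives v²t² + 2Dt − x² = 0, so t = (√(D² + v²x²) − D)/v².
√(D² + v²x²) = √(1.78² + 1.28² × 7.68²) = 9.990; v² = 1.6384.
t = (9.990 − 1.78)/1.6384 = 5.01 days (vs. the pure-advection estimate x/v = 6.00 d).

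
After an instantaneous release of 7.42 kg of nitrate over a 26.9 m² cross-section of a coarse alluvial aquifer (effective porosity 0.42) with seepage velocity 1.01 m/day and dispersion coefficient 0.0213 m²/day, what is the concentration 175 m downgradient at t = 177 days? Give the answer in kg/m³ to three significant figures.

0.0372 kg/m³

For an instantaneous plane source, C(x,t) = M/(n_e·A·√(4πDt)) · exp(−(x−vt)²/(4Dt)), with n_e·A the pore (flow) area.
Plume center vt = 1.01 × 177 = 178.77 m, so the well at 175 m is 3.77 m upgradient of the peak.
√(4πDt) = 6.883 m, giving peak height M/(n_e·A·√(4πDt)) = 7.42/(0.42 × 26.9 × 6.883) = 0.09542 kg/m³.
(x−vt)²/(4Dt) = (-3.77)²/(4 × 0.0213 × 177) = 0.9425; exp(−0.9425) = 0.3897.
C = 0.09542 × 0.3897 = 0.0372 kg/m³.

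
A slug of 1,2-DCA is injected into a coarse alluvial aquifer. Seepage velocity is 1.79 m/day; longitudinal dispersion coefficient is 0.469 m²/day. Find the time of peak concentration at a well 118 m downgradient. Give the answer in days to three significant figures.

65.8 days

For the 1D instantaneous-source solution, setting ∂C/∂t = 0 at fixed x gives v²t² + 2Dt − x² = 0, so t = (√(D² + v²x²) − D)/v².
√(D² + v²x²) = √(0.469² + 1.79² × 118²) = 211.2; v² = 3.2041.
t = (211.2 − 0.469)/3.2041 = 65.8 days (vs. the pure-advection estimate x/v = 65.9 d).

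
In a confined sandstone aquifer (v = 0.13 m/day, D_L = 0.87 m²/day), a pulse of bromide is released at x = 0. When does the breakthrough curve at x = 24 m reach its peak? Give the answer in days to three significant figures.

For the 1D instantaneous-source solution, setting ∂C/∂t = 0 at fixed x gives v²t² + 2Dt − x² = 0, so t = (√(D² + v²x²) − D)/v².
√(D² + v²x²) = √(0.87² + 0.13² × 24²) = 3.239; v² = 0.0169.
t = (3.239 − 0.87)/0.0169 = 140 days (vs. the pure-advection estimate x/v = 185 d).

140 days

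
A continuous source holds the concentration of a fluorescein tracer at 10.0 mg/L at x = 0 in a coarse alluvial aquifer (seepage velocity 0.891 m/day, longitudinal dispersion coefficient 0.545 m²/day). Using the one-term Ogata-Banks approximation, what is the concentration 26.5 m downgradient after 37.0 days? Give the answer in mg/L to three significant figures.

8.46 mg/L

For a continuous step input, C/C₀ ≈ ½·erfc((x−vt)/(2√(Dt))).
vt = 0.891 × 37.0 = 32.967 m and 2√(Dt) = 2√(0.545 × 37.0) = 8.981 m.
Argument (x−vt)/(2√(Dt)) = (26.5 − 32.967)/8.981 = -0.7201; ½·erfc(-0.7201) = 0.8458.
C = 10.0 × 0.8458 = 8.46 mg/L.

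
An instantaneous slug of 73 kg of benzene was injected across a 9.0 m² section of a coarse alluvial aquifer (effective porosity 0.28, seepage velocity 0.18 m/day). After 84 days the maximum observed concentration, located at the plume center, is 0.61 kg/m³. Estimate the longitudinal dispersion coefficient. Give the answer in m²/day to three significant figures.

At the plume center C_max = M/(n_e·A·√(4πDt)), so D = M²/(4πt·(n_e·A·C_max)²).
n_e·A·C_max = 0.28 × 9.0 × 0.61 = 1.537 kg/m.
D = 73²/(4π × 84 × 1.537²) = 2.14 m²/day.

2.14 m²/day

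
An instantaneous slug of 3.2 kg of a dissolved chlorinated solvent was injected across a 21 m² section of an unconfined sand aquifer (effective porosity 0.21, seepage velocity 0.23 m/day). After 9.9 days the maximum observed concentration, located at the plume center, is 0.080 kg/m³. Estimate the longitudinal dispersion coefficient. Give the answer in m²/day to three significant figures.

At the plume center C_max = M/(n_e·A·√(4πDt)), so D = M²/(4πt·(n_e·A·C_max)²).
n_e·A·C_max = 0.21 × 21 × 0.080 = 0.3528 kg/m.
D = 3.2²/(4π × 9.9 × 0.3528²) = 0.661 m²/day.

0.661 m²/day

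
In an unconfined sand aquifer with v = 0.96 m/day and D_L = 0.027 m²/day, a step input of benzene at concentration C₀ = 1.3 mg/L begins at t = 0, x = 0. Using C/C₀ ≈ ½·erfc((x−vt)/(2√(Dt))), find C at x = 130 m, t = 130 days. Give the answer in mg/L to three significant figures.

For a continuous step input, C/C₀ ≈ ½·erfc((x−vt)/(2√(Dt))).
vt = 0.96 × 130 = 124.8 m and 2√(Dt) = 2√(0.027 × 130) = 3.747 m.
Argument (x−vt)/(2√(Dt)) = (130 − 124.8)/3.747 = 1.388; ½·erfc(1.388) = 0.02483.
C = 1.3 × 0.02483 = 0.0323 mg/L.

0.0323 mg/L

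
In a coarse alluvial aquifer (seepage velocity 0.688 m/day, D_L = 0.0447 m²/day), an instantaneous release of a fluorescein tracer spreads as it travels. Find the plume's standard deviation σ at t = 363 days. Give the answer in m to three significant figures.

5.70 m

Dispersive spreading gives a Gaussian with σ² = 2Dt; advection only shifts the center.
σ = √(2 × 0.0447 × 363) = 5.70 m.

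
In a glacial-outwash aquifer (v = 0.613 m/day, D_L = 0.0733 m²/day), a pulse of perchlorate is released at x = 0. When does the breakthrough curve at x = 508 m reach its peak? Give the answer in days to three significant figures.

For the 1D instantaneous-source solution, setting ∂C/∂t = 0 at fixed x gives v²t² + 2Dt − x² = 0, so t = (√(D² + v²x²) − D)/v².
√(D² + v²x²) = √(0.0733² + 0.613² × 508²) = 311.4; v² = 0.375769.
t = (311.4 − 0.0733)/0.375769 = 829 days (vs. the pure-advection estimate x/v = 829 d).

829 days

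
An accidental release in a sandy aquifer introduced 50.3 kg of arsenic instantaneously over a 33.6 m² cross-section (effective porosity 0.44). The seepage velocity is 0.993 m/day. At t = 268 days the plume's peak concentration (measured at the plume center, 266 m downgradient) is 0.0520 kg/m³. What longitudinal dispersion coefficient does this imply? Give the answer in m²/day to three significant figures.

1.27 m²/day

At the plume center C_max = M/(n_e·A·√(4πDt)), so D = M²/(4πt·(n_e·A·C_max)²).
n_e·A·C_max = 0.44 × 33.6 × 0.0520 = 0.7688 kg/m.
D = 50.3²/(4π × 268 × 0.7688²) = 1.27 m²/day.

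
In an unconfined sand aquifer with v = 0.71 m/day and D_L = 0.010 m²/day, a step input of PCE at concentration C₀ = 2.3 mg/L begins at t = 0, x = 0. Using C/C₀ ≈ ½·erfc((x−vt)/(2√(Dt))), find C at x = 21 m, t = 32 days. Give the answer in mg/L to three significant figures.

2.26 mg/L

For a continuous step input, C/C₀ ≈ ½·erfc((x−vt)/(2√(Dt))).
vt = 0.71 × 32 = 22.72 m and 2√(Dt) = 2√(0.010 × 32) = 1.131 m.
Argument (x−vt)/(2√(Dt)) = (21 − 22.72)/1.131 = -1.521; ½·erfc(-1.521) = 0.9843.
C = 2.3 × 0.9843 = 2.26 mg/L.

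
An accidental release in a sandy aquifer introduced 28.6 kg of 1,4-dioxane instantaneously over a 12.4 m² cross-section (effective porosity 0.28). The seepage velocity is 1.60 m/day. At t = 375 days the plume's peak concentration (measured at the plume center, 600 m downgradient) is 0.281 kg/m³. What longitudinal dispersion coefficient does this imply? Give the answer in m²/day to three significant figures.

0.182 m²/day

At the plume center C_max = M/(n_e·A·√(4πDt)), so D = M²/(4πt·(n_e·A·C_max)²).
n_e·A·C_max = 0.28 × 12.4 × 0.281 = 0.9756 kg/m.
D = 28.6²/(4π × 375 × 0.9756²) = 0.182 m²/day.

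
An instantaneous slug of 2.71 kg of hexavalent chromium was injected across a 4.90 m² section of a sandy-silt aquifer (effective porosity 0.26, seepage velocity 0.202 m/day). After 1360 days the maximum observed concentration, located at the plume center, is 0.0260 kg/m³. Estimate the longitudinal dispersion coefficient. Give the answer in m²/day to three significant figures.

At the plume center C_max = M/(n_e·A·√(4πDt)), so D = M²/(4πt·(n_e·A·C_max)²).
n_e·A·C_max = 0.26 × 4.90 × 0.0260 = 0.03312 kg/m.
D = 2.71²/(4π × 1360 × 0.03312²) = 0.392 m²/day.

0.392 m²/day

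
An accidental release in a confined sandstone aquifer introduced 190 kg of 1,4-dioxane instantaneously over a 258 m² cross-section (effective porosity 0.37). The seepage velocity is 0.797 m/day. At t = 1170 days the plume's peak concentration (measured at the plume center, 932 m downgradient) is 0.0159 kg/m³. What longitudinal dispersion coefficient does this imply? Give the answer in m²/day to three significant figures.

At the plume center C_max = M/(n_e·A·√(4πDt)), so D = M²/(4πt·(n_e·A·C_max)²).
n_e·A·C_max = 0.37 × 258 × 0.0159 = 1.518 kg/m.
D = 190²/(4π × 1170 × 1.518²) = 1.07 m²/day.

1.07 m²/day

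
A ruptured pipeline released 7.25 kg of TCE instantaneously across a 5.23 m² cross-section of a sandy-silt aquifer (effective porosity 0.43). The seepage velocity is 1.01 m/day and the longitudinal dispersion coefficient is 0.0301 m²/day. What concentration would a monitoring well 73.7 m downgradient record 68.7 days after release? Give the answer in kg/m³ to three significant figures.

0.0667 kg/m³

For an instantaneous plane source, C(x,t) = M/(n_e·A·√(4πDt)) · exp(−(x−vt)²/(4Dt)), with n_e·A the pore (flow) area.
Plume center vt = 1.01 × 68.7 = 69.387 m, so the well at 73.7 m is 4.313 m downgradient of the peak.
√(4πDt) = 5.098 m, giving peak height M/(n_e·A·√(4πDt)) = 7.25/(0.43 × 5.23 × 5.098) = 0.6324 kg/m³.
(x−vt)²/(4Dt) = (4.313)²/(4 × 0.0301 × 68.7) = 2.249; exp(−2.249) = 0.1055.
C = 0.6324 × 0.1055 = 0.0667 kg/m³.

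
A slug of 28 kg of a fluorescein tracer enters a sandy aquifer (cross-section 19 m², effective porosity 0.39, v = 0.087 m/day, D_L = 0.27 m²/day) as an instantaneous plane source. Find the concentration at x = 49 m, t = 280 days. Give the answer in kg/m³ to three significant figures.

For an instantaneous plane source, C(x,t) = M/(n_e·A·√(4πDt)) · exp(−(x−vt)²/(4Dt)), with n_e·A the pore (flow) area.
Plume center vt = 0.087 × 280 = 24.36 m, so the well at 49 m is 24.64 m downgradient of the peak.
√(4πDt) = 30.82 m, giving peak height M/(n_e·A·√(4πDt)) = 28/(0.39 × 19 × 30.82) = 0.1226 kg/m³.
(x−vt)²/(4Dt) = (24.64)²/(4 × 0.27 × 280) = 2.008; exp(−2.008) = 0.1343.
C = 0.1226 × 0.1343 = 0.0165 kg/m³.

0.0165 kg/m³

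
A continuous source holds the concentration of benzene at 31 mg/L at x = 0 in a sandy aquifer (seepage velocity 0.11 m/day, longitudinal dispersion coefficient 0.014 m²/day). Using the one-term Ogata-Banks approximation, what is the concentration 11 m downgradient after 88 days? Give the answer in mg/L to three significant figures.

6.21 mg/L

For a continuous step input, C/C₀ ≈ ½·erfc((x−vt)/(2√(Dt))).
vt = 0.11 × 88 = 9.68 m and 2√(Dt) = 2√(0.014 × 88) = 2.220 m.
Argument (x−vt)/(2√(Dt)) = (11 − 9.68)/2.220 = 0.5946; ½·erfc(0.5946) = 0.2002.
C = 31 × 0.2002 = 6.21 mg/L.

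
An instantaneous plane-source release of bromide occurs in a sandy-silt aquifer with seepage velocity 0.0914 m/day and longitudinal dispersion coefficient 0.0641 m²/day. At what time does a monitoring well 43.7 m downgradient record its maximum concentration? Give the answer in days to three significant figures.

For the 1D instantaneous-source solution, setting ∂C/∂t = 0 at fixed x gives v²t² + 2Dt − x² = 0, so t = (√(D² + v²x²) − D)/v².
√(D² + v²x²) = √(0.0641² + 0.0914² × 43.7²) = 3.995; v² = 0.00835396.
t = (3.995 − 0.0641)/0.00835396 = 471 days (vs. the pure-advection estimate x/v = 478 d).

471 days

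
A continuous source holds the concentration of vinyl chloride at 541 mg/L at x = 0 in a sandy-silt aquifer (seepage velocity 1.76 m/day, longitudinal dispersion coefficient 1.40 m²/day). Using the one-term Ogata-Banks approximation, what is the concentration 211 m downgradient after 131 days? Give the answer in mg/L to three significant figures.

For a continuous step input, C/C₀ ≈ ½·erfc((x−vt)/(2√(Dt))).
vt = 1.76 × 131 = 230.56 m and 2√(Dt) = 2√(1.40 × 131) = 27.09 m.
Argument (x−vt)/(2√(Dt)) = (211 − 230.56)/27.09 = -0.7220; ½·erfc(-0.7220) = 0.8464.
C = 541 × 0.8464 = 458 mg/L.

458 mg/L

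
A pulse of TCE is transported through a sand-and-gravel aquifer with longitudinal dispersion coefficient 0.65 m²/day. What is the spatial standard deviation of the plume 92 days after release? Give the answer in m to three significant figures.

Dispersive spreading gives a Gaussian with σ² = 2Dt; advection only shifts the center.
σ = √(2 × 0.65 × 92) = 10.9 m.

10.9 m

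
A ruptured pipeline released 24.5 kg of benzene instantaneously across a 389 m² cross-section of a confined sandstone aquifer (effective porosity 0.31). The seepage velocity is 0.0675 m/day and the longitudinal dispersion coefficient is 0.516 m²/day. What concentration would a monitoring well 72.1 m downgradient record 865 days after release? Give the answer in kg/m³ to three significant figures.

0.00244 kg/m³

For an instantaneous plane source, C(x,t) = M/(n_e·A·√(4πDt)) · exp(−(x−vt)²/(4Dt)), with n_e·A the pore (flow) area.
Plume center vt = 0.0675 × 865 = 58.3875 m, so the well at 72.1 m is 13.7125 m downgradient of the peak.
√(4πDt) = 74.89 m, giving peak height M/(n_e·A·√(4πDt)) = 24.5/(0.31 × 389 × 74.89) = 0.002713 kg/m³.
(x−vt)²/(4Dt) = (13.7125)²/(4 × 0.516 × 865) = 0.1053; exp(−0.1053) = 0.9001.
C = 0.002713 × 0.9001 = 0.00244 kg/m³.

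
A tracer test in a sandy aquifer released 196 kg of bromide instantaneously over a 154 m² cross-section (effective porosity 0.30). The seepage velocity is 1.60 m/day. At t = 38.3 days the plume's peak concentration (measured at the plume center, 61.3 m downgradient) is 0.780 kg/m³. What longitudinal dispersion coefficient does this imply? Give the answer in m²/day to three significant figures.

At the plume center C_max = M/(n_e·A·√(4πDt)), so D = M²/(4πt·(n_e·A·C_max)²).
n_e·A·C_max = 0.30 × 154 × 0.780 = 36.04 kg/m.
D = 196²/(4π × 38.3 × 36.04²) = 0.0615 m²/day.

0.0615 m²/day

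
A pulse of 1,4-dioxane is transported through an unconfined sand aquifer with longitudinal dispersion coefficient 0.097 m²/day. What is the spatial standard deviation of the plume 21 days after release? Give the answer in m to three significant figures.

2.02 m

Dispersive spreading gives a Gaussian with σ² = 2Dt; advection only shifts the center.
σ = √(2 × 0.097 × 21) = 2.02 m.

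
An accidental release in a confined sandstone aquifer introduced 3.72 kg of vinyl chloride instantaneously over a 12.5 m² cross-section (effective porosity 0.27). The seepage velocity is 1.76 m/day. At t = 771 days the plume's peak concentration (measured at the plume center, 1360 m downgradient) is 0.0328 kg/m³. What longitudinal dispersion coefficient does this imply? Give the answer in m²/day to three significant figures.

0.117 m²/day

At the plume center C_max = M/(n_e·A·√(4πDt)), so D = M²/(4πt·(n_e·A·C_max)²).
n_e·A·C_max = 0.27 × 12.5 × 0.0328 = 0.1107 kg/m.
D = 3.72²/(4π × 771 × 0.1107²) = 0.117 m²/day.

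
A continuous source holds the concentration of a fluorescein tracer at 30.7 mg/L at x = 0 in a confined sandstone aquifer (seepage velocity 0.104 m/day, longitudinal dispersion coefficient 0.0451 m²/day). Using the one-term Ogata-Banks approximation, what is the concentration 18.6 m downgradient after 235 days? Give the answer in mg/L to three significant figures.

27.6 mg/L

For a continuous step input, C/C₀ ≈ ½·erfc((x−vt)/(2√(Dt))).
vt = 0.104 × 235 = 24.44 m and 2√(Dt) = 2√(0.0451 × 235) = 6.511 m.
Argument (x−vt)/(2√(Dt)) = (18.6 − 24.44)/6.511 = -0.8969; ½·erfc(-0.8969) = 0.8977.
C = 30.7 × 0.8977 = 27.6 mg/L.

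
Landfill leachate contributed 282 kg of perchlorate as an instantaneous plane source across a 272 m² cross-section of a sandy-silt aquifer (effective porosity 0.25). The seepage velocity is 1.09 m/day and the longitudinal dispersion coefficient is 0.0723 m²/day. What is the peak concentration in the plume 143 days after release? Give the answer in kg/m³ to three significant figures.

0.364 kg/m³

The peak of an instantaneous 1D plume sits at x = vt; there the Gaussian factor is 1 and C_max = M/(n_e·A·√(4πDt)), where n_e·A is the pore area the mass is dissolved in.
√(4πDt) = √(4π × 0.0723 × 143) = 11.40 m, so C_max = 282/(0.25 × 272 × 11.40) = 0.364 kg/m³.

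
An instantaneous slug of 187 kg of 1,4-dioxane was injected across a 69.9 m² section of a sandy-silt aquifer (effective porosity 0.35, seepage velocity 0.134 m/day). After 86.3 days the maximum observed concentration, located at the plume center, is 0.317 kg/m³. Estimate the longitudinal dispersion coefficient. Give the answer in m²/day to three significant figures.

At the plume center C_max = M/(n_e·A·√(4πDt)), so D = M²/(4πt·(n_e·A·C_max)²).
n_e·A·C_max = 0.35 × 69.9 × 0.317 = 7.755 kg/m.
D = 187²/(4π × 86.3 × 7.755²) = 0.536 m²/day.

0.536 m²/day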